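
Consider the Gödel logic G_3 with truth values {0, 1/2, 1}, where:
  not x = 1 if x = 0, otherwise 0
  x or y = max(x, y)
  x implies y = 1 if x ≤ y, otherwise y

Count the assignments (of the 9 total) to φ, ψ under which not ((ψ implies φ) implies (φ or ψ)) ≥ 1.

φ = 0, ψ = 0 ↦ 1  ≥
φ = 0, ψ = 1/2 ↦ 0  <
φ = 0, ψ = 1 ↦ 0  <
φ = 1/2, ψ = 0 ↦ 0  <
φ = 1/2, ψ = 1/2 ↦ 0  <
φ = 1/2, ψ = 1 ↦ 0  <
φ = 1, ψ = 0 ↦ 0  <
φ = 1, ψ = 1/2 ↦ 0  <
φ = 1, ψ = 1 ↦ 0  <
So 1 of the 9 assignments meets the threshold.

1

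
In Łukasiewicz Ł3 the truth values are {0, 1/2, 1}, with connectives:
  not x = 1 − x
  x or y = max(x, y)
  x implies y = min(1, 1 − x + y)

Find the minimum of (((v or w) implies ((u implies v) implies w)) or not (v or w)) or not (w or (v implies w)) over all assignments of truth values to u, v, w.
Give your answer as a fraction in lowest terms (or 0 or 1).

1/2

Take u = 0, v = 1/2, w = 0:
v or w = 1/2 or 0 = 1/2
u implies v = 0 implies 1/2 = 1
(u implies v) implies w = 1 implies 0 = 0
(v or w) implies ((u implies v) implies w) = 1/2 implies 0 = 1/2
v or w = 1/2 or 0 = 1/2
not (v or w) = not 1/2 = 1/2
((v or w) implies ((u implies v) implies w)) or not (v or w) = 1/2 or 1/2 = 1/2
v implies w = 1/2 implies 0 = 1/2
w or (v implies w) = 0 or 1/2 = 1/2
not (w or (v implies w)) = not 1/2 = 1/2
(((v or w) implies ((u implies v) implies w)) or not (v or w)) or not (w or (v implies w)) = 1/2 or 1/2 = 1/2
No assignment yields a value below 1/2, so this is the minimum.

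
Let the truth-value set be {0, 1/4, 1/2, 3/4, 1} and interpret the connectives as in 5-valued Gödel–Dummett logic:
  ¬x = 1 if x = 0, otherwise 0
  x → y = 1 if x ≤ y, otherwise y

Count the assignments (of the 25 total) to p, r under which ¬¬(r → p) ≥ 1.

21

value 1: 21 assignments (counts)
value 0: 4 assignments
So 21 of the 25 assignments meet the threshold.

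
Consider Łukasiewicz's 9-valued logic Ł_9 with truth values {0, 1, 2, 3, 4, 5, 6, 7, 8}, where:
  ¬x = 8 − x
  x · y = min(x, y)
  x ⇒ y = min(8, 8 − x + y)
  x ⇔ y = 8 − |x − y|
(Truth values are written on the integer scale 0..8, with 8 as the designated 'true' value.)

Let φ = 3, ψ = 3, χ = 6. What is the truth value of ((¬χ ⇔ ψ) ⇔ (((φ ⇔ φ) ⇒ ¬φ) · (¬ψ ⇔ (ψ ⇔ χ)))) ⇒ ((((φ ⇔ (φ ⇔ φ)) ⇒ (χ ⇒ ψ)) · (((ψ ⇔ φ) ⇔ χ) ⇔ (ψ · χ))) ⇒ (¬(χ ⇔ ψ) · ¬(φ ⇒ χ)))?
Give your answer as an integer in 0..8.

5

¬χ = ¬6 = 2
¬χ ⇔ ψ = 2 ⇔ 3 = 7
φ ⇔ φ = 3 ⇔ 3 = 8
¬φ = ¬3 = 5
(φ ⇔ φ) ⇒ ¬φ = 8 ⇒ 5 = 5
¬ψ = ¬3 = 5
ψ ⇔ χ = 3 ⇔ 6 = 5
¬ψ ⇔ (ψ ⇔ χ) = 5 ⇔ 5 = 8
((φ ⇔ φ) ⇒ ¬φ) · (¬ψ ⇔ (ψ ⇔ χ)) = 5 · 8 = 5
(¬χ ⇔ ψ) ⇔ (((φ ⇔ φ) ⇒ ¬φ) · (¬ψ ⇔ (ψ ⇔ χ))) = 7 ⇔ 5 = 6
φ ⇔ φ = 3 ⇔ 3 = 8
φ ⇔ (φ ⇔ φ) = 3 ⇔ 8 = 3
χ ⇒ ψ = 6 ⇒ 3 = 5
(φ ⇔ (φ ⇔ φ)) ⇒ (χ ⇒ ψ) = 3 ⇒ 5 = 8
ψ ⇔ φ = 3 ⇔ 3 = 8
(ψ ⇔ φ) ⇔ χ = 8 ⇔ 6 = 6
ψ · χ = 3 · 6 = 3
((ψ ⇔ φ) ⇔ χ) ⇔ (ψ · χ) = 6 ⇔ 3 = 5
((φ ⇔ (φ ⇔ φ)) ⇒ (χ ⇒ ψ)) · (((ψ ⇔ φ) ⇔ χ) ⇔ (ψ · χ)) = 8 · 5 = 5
χ ⇔ ψ = 6 ⇔ 3 = 5
¬(χ ⇔ ψ) = ¬5 = 3
φ ⇒ χ = 3 ⇒ 6 = 8
¬(φ ⇒ χ) = ¬8 = 0
¬(χ ⇔ ψ) · ¬(φ ⇒ χ) = 3 · 0 = 0
(((φ ⇔ (φ ⇔ φ)) ⇒ (χ ⇒ ψ)) · (((ψ ⇔ φ) ⇔ χ) ⇔ (ψ · χ))) ⇒ (¬(χ ⇔ ψ) · ¬(φ ⇒ χ)) = 5 ⇒ 0 = 3
((¬χ ⇔ ψ) ⇔ (((φ ⇔ φ) ⇒ ¬φ) · (¬ψ ⇔ (ψ ⇔ χ)))) ⇒ ((((φ ⇔ (φ ⇔ φ)) ⇒ (χ ⇒ ψ)) · (((ψ ⇔ φ) ⇔ χ) ⇔ (ψ · χ))) ⇒ (¬(χ ⇔ ψ) · ¬(φ ⇒ χ))) = 6 ⇒ 3 = 5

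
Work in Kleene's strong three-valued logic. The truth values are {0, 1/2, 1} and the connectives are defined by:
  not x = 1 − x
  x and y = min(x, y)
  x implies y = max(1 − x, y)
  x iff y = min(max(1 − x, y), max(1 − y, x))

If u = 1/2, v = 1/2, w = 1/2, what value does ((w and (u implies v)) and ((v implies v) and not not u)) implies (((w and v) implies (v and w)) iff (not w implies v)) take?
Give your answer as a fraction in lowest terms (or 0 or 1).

u implies v = 1/2 implies 1/2 = 1/2
w and (u implies v) = 1/2 and 1/2 = 1/2
v implies v = 1/2 implies 1/2 = 1/2
not u = not 1/2 = 1/2
not not u = not 1/2 = 1/2
(v implies v) and not not u = 1/2 and 1/2 = 1/2
(w and (u implies v)) and ((v implies v) and not not u) = 1/2 and 1/2 = 1/2
w and v = 1/2 and 1/2 = 1/2
v and w = 1/2 and 1/2 = 1/2
(w and v) implies (v and w) = 1/2 implies 1/2 = 1/2
not w = not 1/2 = 1/2
not w implies v = 1/2 implies 1/2 = 1/2
((w and v) implies (v and w)) iff (not w implies v) = 1/2 iff 1/2 = 1/2
((w and (u implies v)) and ((v implies v) and not not u)) implies (((w and v) implies (v and w)) iff (not w implies v)) = 1/2 implies 1/2 = 1/2

1/2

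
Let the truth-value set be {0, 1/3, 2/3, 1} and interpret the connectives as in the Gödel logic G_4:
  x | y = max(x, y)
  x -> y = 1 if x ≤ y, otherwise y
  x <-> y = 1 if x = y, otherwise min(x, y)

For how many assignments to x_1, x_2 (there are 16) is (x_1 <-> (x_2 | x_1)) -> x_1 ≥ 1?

10

x_1 = 0, x_2 = 0 ↦ 0  <
x_1 = 0, x_2 = 1/3 ↦ 1  ≥
x_1 = 0, x_2 = 2/3 ↦ 1  ≥
x_1 = 0, x_2 = 1 ↦ 1  ≥
x_1 = 1/3, x_2 = 0 ↦ 1/3  <
x_1 = 1/3, x_2 = 1/3 ↦ 1/3  <
x_1 = 1/3, x_2 = 2/3 ↦ 1  ≥
x_1 = 1/3, x_2 = 1 ↦ 1  ≥
x_1 = 2/3, x_2 = 0 ↦ 2/3  <
x_1 = 2/3, x_2 = 1/3 ↦ 2/3  <
x_1 = 2/3, x_2 = 2/3 ↦ 2/3  <
x_1 = 2/3, x_2 = 1 ↦ 1  ≥
x_1 = 1, x_2 = 0 ↦ 1  ≥
x_1 = 1, x_2 = 1/3 ↦ 1  ≥
x_1 = 1, x_2 = 2/3 ↦ 1  ≥
x_1 = 1, x_2 = 1 ↦ 1  ≥
So 10 of the 16 assignments meet the threshold.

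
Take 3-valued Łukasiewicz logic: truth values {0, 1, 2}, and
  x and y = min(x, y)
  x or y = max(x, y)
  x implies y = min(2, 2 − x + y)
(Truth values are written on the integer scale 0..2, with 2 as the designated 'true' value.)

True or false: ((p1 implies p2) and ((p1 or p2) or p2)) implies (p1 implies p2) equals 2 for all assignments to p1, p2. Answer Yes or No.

Yes

p1 = 0, p2 = 0 ↦ 2
p1 = 0, p2 = 1 ↦ 2
p1 = 0, p2 = 2 ↦ 2
p1 = 1, p2 = 0 ↦ 2
p1 = 1, p2 = 1 ↦ 2
p1 = 1, p2 = 2 ↦ 2
p1 = 2, p2 = 0 ↦ 2
p1 = 2, p2 = 1 ↦ 2
p1 = 2, p2 = 2 ↦ 2
Every assignment gives a value ≥ 2.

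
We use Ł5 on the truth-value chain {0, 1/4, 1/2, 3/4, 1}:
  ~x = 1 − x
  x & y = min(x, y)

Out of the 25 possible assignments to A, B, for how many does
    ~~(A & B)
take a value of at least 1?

value 1: 1 assignment (counts)
value 3/4: 3 assignments
value 1/2: 5 assignments
value 1/4: 7 assignments
value 0: 9 assignments
So 1 of the 25 assignments meets the threshold.

1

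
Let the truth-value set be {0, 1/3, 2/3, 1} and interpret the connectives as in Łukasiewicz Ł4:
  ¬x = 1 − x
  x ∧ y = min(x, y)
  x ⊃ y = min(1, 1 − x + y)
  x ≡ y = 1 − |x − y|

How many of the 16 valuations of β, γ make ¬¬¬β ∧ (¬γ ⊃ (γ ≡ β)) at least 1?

β = 0, γ = 0 ↦ 1  ≥
β = 0, γ = 1/3 ↦ 1  ≥
β = 0, γ = 2/3 ↦ 1  ≥
β = 0, γ = 1 ↦ 1  ≥
β = 1/3, γ = 0 ↦ 2/3  <
β = 1/3, γ = 1/3 ↦ 2/3  <
β = 1/3, γ = 2/3 ↦ 2/3  <
β = 1/3, γ = 1 ↦ 2/3  <
β = 2/3, γ = 0 ↦ 1/3  <
β = 2/3, γ = 1/3 ↦ 1/3  <
β = 2/3, γ = 2/3 ↦ 1/3  <
β = 2/3, γ = 1 ↦ 1/3  <
β = 1, γ = 0 ↦ 0  <
β = 1, γ = 1/3 ↦ 0  <
β = 1, γ = 2/3 ↦ 0  <
β = 1, γ = 1 ↦ 0  <
So 4 of the 16 assignments meet the threshold.

4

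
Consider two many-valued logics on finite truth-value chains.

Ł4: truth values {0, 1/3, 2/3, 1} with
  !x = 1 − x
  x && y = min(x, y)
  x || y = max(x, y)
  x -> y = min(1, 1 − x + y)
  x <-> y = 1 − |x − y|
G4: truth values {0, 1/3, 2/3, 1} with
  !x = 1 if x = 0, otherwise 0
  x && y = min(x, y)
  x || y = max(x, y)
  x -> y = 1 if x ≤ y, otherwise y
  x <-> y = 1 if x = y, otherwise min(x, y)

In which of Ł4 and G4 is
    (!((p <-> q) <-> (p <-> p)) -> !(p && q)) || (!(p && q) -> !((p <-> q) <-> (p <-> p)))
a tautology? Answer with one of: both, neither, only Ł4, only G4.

In Ł4: every assignment gives 1 — tautology.
In G4: every assignment gives 1 — tautology.

both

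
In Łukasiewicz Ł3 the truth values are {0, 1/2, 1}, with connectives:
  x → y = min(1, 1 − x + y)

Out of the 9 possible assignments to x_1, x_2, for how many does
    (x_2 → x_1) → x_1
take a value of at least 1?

5

x_1 = 0, x_2 = 0 ↦ 0  <
x_1 = 0, x_2 = 1/2 ↦ 1/2  <
x_1 = 0, x_2 = 1 ↦ 1  ≥
x_1 = 1/2, x_2 = 0 ↦ 1/2  <
x_1 = 1/2, x_2 = 1/2 ↦ 1/2  <
x_1 = 1/2, x_2 = 1 ↦ 1  ≥
x_1 = 1, x_2 = 0 ↦ 1  ≥
x_1 = 1, x_2 = 1/2 ↦ 1  ≥
x_1 = 1, x_2 = 1 ↦ 1  ≥
So 5 of the 9 assignments meet the threshold.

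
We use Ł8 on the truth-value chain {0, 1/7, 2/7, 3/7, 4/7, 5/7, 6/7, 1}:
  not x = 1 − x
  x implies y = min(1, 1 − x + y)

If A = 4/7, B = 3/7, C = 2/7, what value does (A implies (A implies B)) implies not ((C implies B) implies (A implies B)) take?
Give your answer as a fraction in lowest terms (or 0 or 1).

A implies B = 4/7 implies 3/7 = 6/7
A implies (A implies B) = 4/7 implies 6/7 = 1
C implies B = 2/7 implies 3/7 = 1
A implies B = 4/7 implies 3/7 = 6/7
(C implies B) implies (A implies B) = 1 implies 6/7 = 6/7
not ((C implies B) implies (A implies B)) = not 6/7 = 1/7
(A implies (A implies B)) implies not ((C implies B) implies (A implies B)) = 1 implies 1/7 = 1/7

1/7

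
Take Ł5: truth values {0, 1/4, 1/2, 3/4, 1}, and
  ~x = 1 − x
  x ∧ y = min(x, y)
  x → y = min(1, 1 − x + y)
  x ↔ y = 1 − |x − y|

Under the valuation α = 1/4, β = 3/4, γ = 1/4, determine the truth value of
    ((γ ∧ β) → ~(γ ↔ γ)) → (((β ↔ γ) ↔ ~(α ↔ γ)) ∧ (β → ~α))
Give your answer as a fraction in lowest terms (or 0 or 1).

γ ∧ β = 1/4 ∧ 3/4 = 1/4
γ ↔ γ = 1/4 ↔ 1/4 = 1
~(γ ↔ γ) = ~1 = 0
(γ ∧ β) → ~(γ ↔ γ) = 1/4 → 0 = 3/4
β ↔ γ = 3/4 ↔ 1/4 = 1/2
α ↔ γ = 1/4 ↔ 1/4 = 1
~(α ↔ γ) = ~1 = 0
(β ↔ γ) ↔ ~(α ↔ γ) = 1/2 ↔ 0 = 1/2
~α = ~1/4 = 3/4
β → ~α = 3/4 → 3/4 = 1
((β ↔ γ) ↔ ~(α ↔ γ)) ∧ (β → ~α) = 1/2 ∧ 1 = 1/2
((γ ∧ β) → ~(γ ↔ γ)) → (((β ↔ γ) ↔ ~(α ↔ γ)) ∧ (β → ~α)) = 3/4 → 1/2 = 3/4

3/4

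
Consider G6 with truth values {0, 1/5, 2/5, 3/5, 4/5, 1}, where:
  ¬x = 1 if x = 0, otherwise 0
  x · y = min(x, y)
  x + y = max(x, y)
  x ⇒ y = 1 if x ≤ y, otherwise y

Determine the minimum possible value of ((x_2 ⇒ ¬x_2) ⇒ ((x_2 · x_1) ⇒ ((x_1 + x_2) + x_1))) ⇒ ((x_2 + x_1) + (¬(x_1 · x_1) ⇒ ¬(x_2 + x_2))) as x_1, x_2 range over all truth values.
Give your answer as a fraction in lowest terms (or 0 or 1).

Take x_1 = 0, x_2 = 1/5:
¬x_2 = ¬1/5 = 0
x_2 ⇒ ¬x_2 = 1/5 ⇒ 0 = 0
x_2 · x_1 = 1/5 · 0 = 0
x_1 + x_2 = 0 + 1/5 = 1/5
(x_1 + x_2) + x_1 = 1/5 + 0 = 1/5
(x_2 · x_1) ⇒ ((x_1 + x_2) + x_1) = 0 ⇒ 1/5 = 1
(x_2 ⇒ ¬x_2) ⇒ ((x_2 · x_1) ⇒ ((x_1 + x_2) + x_1)) = 0 ⇒ 1 = 1
x_2 + x_1 = 1/5 + 0 = 1/5
x_1 · x_1 = 0 · 0 = 0
¬(x_1 · x_1) = ¬0 = 1
x_2 + x_2 = 1/5 + 1/5 = 1/5
¬(x_2 + x_2) = ¬1/5 = 0
¬(x_1 · x_1) ⇒ ¬(x_2 + x_2) = 1 ⇒ 0 = 0
(x_2 + x_1) + (¬(x_1 · x_1) ⇒ ¬(x_2 + x_2)) = 1/5 + 0 = 1/5
((x_2 ⇒ ¬x_2) ⇒ ((x_2 · x_1) ⇒ ((x_1 + x_2) + x_1))) ⇒ ((x_2 + x_1) + (¬(x_1 · x_1) ⇒ ¬(x_2 + x_2))) = 1 ⇒ 1/5 = 1/5
No assignment yields a value below 1/5, so this is the minimum.

1/5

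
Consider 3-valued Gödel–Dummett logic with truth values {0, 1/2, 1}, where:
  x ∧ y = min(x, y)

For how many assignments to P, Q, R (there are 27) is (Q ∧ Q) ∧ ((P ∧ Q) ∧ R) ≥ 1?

value 1: 1 assignment (counts)
value 1/2: 7 assignments
value 0: 19 assignments
So 1 of the 27 assignments meets the threshold.

1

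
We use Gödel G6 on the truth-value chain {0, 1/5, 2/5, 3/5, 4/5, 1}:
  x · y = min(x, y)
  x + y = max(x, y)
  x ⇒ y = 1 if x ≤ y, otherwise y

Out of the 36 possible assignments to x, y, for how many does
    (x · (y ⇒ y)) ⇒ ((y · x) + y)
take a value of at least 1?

21

value 1: 21 assignments (counts)
value 4/5: 1 assignment
value 3/5: 2 assignments
value 2/5: 3 assignments
value 1/5: 4 assignments
value 0: 5 assignments
So 21 of the 36 assignments meet the threshold.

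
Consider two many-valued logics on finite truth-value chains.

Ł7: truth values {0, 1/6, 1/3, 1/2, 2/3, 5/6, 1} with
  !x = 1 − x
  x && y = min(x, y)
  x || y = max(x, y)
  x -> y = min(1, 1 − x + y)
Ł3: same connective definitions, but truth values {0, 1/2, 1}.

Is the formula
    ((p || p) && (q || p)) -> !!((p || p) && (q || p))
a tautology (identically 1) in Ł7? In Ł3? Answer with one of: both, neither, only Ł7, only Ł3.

both

In Ł7: every assignment gives 1 — tautology.
In Ł3: every assignment gives 1 — tautology.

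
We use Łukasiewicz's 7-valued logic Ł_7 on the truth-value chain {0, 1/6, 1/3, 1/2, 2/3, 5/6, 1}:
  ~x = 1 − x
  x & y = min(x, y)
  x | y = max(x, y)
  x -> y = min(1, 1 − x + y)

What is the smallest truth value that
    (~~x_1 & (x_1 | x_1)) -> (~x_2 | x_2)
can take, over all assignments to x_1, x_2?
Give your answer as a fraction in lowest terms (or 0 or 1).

1/2

Take x_1 = 1, x_2 = 1/2:
~x_1 = ~1 = 0
~~x_1 = ~0 = 1
x_1 | x_1 = 1 | 1 = 1
~~x_1 & (x_1 | x_1) = 1 & 1 = 1
~x_2 = ~1/2 = 1/2
~x_2 | x_2 = 1/2 | 1/2 = 1/2
(~~x_1 & (x_1 | x_1)) -> (~x_2 | x_2) = 1 -> 1/2 = 1/2
No assignment yields a value below 1/2, so this is the minimum.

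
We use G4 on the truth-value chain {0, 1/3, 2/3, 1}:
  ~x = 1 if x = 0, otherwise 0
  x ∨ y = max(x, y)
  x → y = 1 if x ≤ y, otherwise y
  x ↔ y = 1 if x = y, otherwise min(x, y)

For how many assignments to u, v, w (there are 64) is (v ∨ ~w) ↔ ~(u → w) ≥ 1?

24

value 1: 24 assignments (counts)
value 0: 40 assignments
So 24 of the 64 assignments meet the threshold.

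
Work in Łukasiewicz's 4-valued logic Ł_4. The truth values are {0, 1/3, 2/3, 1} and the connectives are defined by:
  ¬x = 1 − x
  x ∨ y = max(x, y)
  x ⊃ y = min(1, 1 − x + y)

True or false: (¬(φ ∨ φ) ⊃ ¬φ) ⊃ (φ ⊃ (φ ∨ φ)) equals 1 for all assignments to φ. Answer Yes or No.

φ = 0 ↦ 1
φ = 1/3 ↦ 1
φ = 2/3 ↦ 1
φ = 1 ↦ 1
Every assignment gives a value ≥ 1.

Yes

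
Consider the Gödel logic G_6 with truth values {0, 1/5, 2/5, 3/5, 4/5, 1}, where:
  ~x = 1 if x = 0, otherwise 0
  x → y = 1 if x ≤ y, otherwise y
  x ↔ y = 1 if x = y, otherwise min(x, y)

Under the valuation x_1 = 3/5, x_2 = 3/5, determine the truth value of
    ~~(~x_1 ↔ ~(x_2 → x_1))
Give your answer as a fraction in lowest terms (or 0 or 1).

~x_1 = ~3/5 = 0
x_2 → x_1 = 3/5 → 3/5 = 1
~(x_2 → x_1) = ~1 = 0
~x_1 ↔ ~(x_2 → x_1) = 0 ↔ 0 = 1
~(~x_1 ↔ ~(x_2 → x_1)) = ~1 = 0
~~(~x_1 ↔ ~(x_2 → x_1)) = ~0 = 1

1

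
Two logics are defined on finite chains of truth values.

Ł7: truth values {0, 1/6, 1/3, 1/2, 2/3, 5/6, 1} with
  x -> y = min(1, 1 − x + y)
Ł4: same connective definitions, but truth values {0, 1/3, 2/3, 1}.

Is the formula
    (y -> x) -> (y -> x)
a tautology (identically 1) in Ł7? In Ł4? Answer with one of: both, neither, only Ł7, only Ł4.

In Ł7: every assignment gives 1 — tautology.
In Ł4: every assignment gives 1 — tautology.

both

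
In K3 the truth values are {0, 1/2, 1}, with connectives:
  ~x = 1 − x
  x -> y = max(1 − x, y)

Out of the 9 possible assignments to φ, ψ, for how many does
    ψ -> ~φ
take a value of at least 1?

φ = 0, ψ = 0 ↦ 1  ≥
φ = 0, ψ = 1/2 ↦ 1  ≥
φ = 0, ψ = 1 ↦ 1  ≥
φ = 1/2, ψ = 0 ↦ 1  ≥
φ = 1/2, ψ = 1/2 ↦ 1/2  <
φ = 1/2, ψ = 1 ↦ 1/2  <
φ = 1, ψ = 0 ↦ 1  ≥
φ = 1, ψ = 1/2 ↦ 1/2  <
φ = 1, ψ = 1 ↦ 0  <
So 5 of the 9 assignments meet the threshold.

5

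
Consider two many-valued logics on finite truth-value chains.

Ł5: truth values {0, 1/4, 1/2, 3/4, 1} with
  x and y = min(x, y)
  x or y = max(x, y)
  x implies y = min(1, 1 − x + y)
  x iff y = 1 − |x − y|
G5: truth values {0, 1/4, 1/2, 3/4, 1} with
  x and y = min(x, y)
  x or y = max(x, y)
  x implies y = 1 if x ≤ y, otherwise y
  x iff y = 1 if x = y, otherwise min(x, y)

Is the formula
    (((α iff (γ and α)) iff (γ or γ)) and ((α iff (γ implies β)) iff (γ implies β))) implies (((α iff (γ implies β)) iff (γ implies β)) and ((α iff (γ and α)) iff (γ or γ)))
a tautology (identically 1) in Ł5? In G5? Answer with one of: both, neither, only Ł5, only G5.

In Ł5: every assignment gives 1 — tautology.
In G5: every assignment gives 1 — tautology.

both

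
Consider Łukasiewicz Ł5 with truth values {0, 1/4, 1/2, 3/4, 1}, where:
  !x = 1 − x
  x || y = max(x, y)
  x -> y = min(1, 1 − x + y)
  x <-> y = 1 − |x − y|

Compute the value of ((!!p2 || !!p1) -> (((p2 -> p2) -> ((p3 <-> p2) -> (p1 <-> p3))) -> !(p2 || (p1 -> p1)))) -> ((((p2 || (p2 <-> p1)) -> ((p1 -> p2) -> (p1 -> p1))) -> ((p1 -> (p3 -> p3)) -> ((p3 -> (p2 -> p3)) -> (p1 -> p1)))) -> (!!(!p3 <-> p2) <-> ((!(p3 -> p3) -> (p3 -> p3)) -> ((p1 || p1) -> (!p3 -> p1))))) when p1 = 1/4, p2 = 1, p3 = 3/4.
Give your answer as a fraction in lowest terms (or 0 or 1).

!p2 = !1 = 0
!!p2 = !0 = 1
!p1 = !1/4 = 3/4
!!p1 = !3/4 = 1/4
!!p2 || !!p1 = 1 || 1/4 = 1
p2 -> p2 = 1 -> 1 = 1
p3 <-> p2 = 3/4 <-> 1 = 3/4
p1 <-> p3 = 1/4 <-> 3/4 = 1/2
(p3 <-> p2) -> (p1 <-> p3) = 3/4 -> 1/2 = 3/4
(p2 -> p2) -> ((p3 <-> p2) -> (p1 <-> p3)) = 1 -> 3/4 = 3/4
p1 -> p1 = 1/4 -> 1/4 = 1
p2 || (p1 -> p1) = 1 || 1 = 1
!(p2 || (p1 -> p1)) = !1 = 0
((p2 -> p2) -> ((p3 <-> p2) -> (p1 <-> p3))) -> !(p2 || (p1 -> p1)) = 3/4 -> 0 = 1/4
(!!p2 || !!p1) -> (((p2 -> p2) -> ((p3 <-> p2) -> (p1 <-> p3))) -> !(p2 || (p1 -> p1))) = 1 -> 1/4 = 1/4
p2 <-> p1 = 1 <-> 1/4 = 1/4
p2 || (p2 <-> p1) = 1 || 1/4 = 1
p1 -> p2 = 1/4 -> 1 = 1
p1 -> p1 = 1/4 -> 1/4 = 1
(p1 -> p2) -> (p1 -> p1) = 1 -> 1 = 1
(p2 || (p2 <-> p1)) -> ((p1 -> p2) -> (p1 -> p1)) = 1 -> 1 = 1
p3 -> p3 = 3/4 -> 3/4 = 1
p1 -> (p3 -> p3) = 1/4 -> 1 = 1
p2 -> p3 = 1 -> 3/4 = 3/4
p3 -> (p2 -> p3) = 3/4 -> 3/4 = 1
p1 -> p1 = 1/4 -> 1/4 = 1
(p3 -> (p2 -> p3)) -> (p1 -> p1) = 1 -> 1 = 1
(p1 -> (p3 -> p3)) -> ((p3 -> (p2 -> p3)) -> (p1 -> p1)) = 1 -> 1 = 1
((p2 || (p2 <-> p1)) -> ((p1 -> p2) -> (p1 -> p1))) -> ((p1 -> (p3 -> p3)) -> ((p3 -> (p2 -> p3)) -> (p1 -> p1))) = 1 -> 1 = 1
!p3 = !3/4 = 1/4
!p3 <-> p2 = 1/4 <-> 1 = 1/4
!(!p3 <-> p2) = !1/4 = 3/4
!!(!p3 <-> p2) = !3/4 = 1/4
p3 -> p3 = 3/4 -> 3/4 = 1
!(p3 -> p3) = !1 = 0
p3 -> p3 = 3/4 -> 3/4 = 1
!(p3 -> p3) -> (p3 -> p3) = 0 -> 1 = 1
p1 || p1 = 1/4 || 1/4 = 1/4
!p3 = !3/4 = 1/4
!p3 -> p1 = 1/4 -> 1/4 = 1
(p1 || p1) -> (!p3 -> p1) = 1/4 -> 1 = 1
(!(p3 -> p3) -> (p3 -> p3)) -> ((p1 || p1) -> (!p3 -> p1)) = 1 -> 1 = 1
!!(!p3 <-> p2) <-> ((!(p3 -> p3) -> (p3 -> p3)) -> ((p1 || p1) -> (!p3 -> p1))) = 1/4 <-> 1 = 1/4
(((p2 || (p2 <-> p1)) -> ((p1 -> p2) -> (p1 -> p1))) -> ((p1 -> (p3 -> p3)) -> ((p3 -> (p2 -> p3)) -> (p1 -> p1)))) -> (!!(!p3 <-> p2) <-> ((!(p3 -> p3) -> (p3 -> p3)) -> ((p1 || p1) -> (!p3 -> p1)))) = 1 -> 1/4 = 1/4
((!!p2 || !!p1) -> (((p2 -> p2) -> ((p3 <-> p2) -> (p1 <-> p3))) -> !(p2 || (p1 -> p1)))) -> ((((p2 || (p2 <-> p1)) -> ((p1 -> p2) -> (p1 -> p1))) -> ((p1 -> (p3 -> p3)) -> ((p3 -> (p2 -> p3)) -> (p1 -> p1)))) -> (!!(!p3 <-> p2) <-> ((!(p3 -> p3) -> (p3 -> p3)) -> ((p1 || p1) -> (!p3 -> p1))))) = 1/4 -> 1/4 = 1

1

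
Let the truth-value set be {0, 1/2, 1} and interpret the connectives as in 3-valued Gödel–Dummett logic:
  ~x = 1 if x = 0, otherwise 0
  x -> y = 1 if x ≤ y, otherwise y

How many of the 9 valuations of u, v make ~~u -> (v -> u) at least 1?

8

u = 0, v = 0 ↦ 1  ≥
u = 0, v = 1/2 ↦ 1  ≥
u = 0, v = 1 ↦ 1  ≥
u = 1/2, v = 0 ↦ 1  ≥
u = 1/2, v = 1/2 ↦ 1  ≥
u = 1/2, v = 1 ↦ 1/2  <
u = 1, v = 0 ↦ 1  ≥
u = 1, v = 1/2 ↦ 1  ≥
u = 1, v = 1 ↦ 1  ≥
So 8 of the 9 assignments meet the threshold.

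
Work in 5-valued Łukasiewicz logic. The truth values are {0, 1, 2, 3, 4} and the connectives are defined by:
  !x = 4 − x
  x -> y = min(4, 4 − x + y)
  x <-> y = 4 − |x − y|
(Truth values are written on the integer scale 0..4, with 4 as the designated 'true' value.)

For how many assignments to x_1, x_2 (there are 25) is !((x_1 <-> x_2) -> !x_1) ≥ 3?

3

value 4: 1 assignment (counts)
value 3: 2 assignments (counts)
value 2: 4 assignments
value 1: 5 assignments
value 0: 13 assignments
So 3 of the 25 assignments meet the threshold.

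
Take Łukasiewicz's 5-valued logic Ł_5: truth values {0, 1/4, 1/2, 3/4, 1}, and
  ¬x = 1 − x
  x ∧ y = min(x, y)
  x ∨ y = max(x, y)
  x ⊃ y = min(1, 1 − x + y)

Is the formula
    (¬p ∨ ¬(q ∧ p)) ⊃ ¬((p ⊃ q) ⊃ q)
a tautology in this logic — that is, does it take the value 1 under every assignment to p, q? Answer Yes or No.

Counterexample: take p = 0, q = 1/4.
¬p = ¬0 = 1
q ∧ p = 1/4 ∧ 0 = 0
¬(q ∧ p) = ¬0 = 1
¬p ∨ ¬(q ∧ p) = 1 ∨ 1 = 1
p ⊃ q = 0 ⊃ 1/4 = 1
(p ⊃ q) ⊃ q = 1 ⊃ 1/4 = 1/4
¬((p ⊃ q) ⊃ q) = ¬1/4 = 3/4
(¬p ∨ ¬(q ∧ p)) ⊃ ¬((p ⊃ q) ⊃ q) = 1 ⊃ 3/4 = 3/4
This gives 3/4 ≠ 1.

No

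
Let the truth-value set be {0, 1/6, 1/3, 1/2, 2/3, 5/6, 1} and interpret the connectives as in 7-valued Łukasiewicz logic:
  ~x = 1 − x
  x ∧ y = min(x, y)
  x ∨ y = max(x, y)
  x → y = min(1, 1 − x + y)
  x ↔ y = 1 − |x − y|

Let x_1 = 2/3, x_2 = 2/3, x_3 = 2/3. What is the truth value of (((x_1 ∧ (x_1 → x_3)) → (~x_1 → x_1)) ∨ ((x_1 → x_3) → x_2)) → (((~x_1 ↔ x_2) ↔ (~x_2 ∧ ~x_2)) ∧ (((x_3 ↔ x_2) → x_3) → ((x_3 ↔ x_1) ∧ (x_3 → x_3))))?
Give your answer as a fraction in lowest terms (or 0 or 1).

2/3

x_1 → x_3 = 2/3 → 2/3 = 1
x_1 ∧ (x_1 → x_3) = 2/3 ∧ 1 = 2/3
~x_1 = ~2/3 = 1/3
~x_1 → x_1 = 1/3 → 2/3 = 1
(x_1 ∧ (x_1 → x_3)) → (~x_1 → x_1) = 2/3 → 1 = 1
x_1 → x_3 = 2/3 → 2/3 = 1
(x_1 → x_3) → x_2 = 1 → 2/3 = 2/3
((x_1 ∧ (x_1 → x_3)) → (~x_1 → x_1)) ∨ ((x_1 → x_3) → x_2) = 1 ∨ 2/3 = 1
~x_1 = ~2/3 = 1/3
~x_1 ↔ x_2 = 1/3 ↔ 2/3 = 2/3
~x_2 = ~2/3 = 1/3
~x_2 = ~2/3 = 1/3
~x_2 ∧ ~x_2 = 1/3 ∧ 1/3 = 1/3
(~x_1 ↔ x_2) ↔ (~x_2 ∧ ~x_2) = 2/3 ↔ 1/3 = 2/3
x_3 ↔ x_2 = 2/3 ↔ 2/3 = 1
(x_3 ↔ x_2) → x_3 = 1 → 2/3 = 2/3
x_3 ↔ x_1 = 2/3 ↔ 2/3 = 1
x_3 → x_3 = 2/3 → 2/3 = 1
(x_3 ↔ x_1) ∧ (x_3 → x_3) = 1 ∧ 1 = 1
((x_3 ↔ x_2) → x_3) → ((x_3 ↔ x_1) ∧ (x_3 → x_3)) = 2/3 → 1 = 1
((~x_1 ↔ x_2) ↔ (~x_2 ∧ ~x_2)) ∧ (((x_3 ↔ x_2) → x_3) → ((x_3 ↔ x_1) ∧ (x_3 → x_3))) = 2/3 ∧ 1 = 2/3
(((x_1 ∧ (x_1 → x_3)) → (~x_1 → x_1)) ∨ ((x_1 → x_3) → x_2)) → (((~x_1 ↔ x_2) ↔ (~x_2 ∧ ~x_2)) ∧ (((x_3 ↔ x_2) → x_3) → ((x_3 ↔ x_1) ∧ (x_3 → x_3)))) = 1 → 2/3 = 2/3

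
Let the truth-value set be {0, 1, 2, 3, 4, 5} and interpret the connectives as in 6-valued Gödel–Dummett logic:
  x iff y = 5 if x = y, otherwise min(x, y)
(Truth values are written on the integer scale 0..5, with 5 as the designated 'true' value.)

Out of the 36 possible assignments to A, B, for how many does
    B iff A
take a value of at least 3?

value 5: 6 assignments (counts)
value 4: 2 assignments (counts)
value 3: 4 assignments (counts)
value 2: 6 assignments
value 1: 8 assignments
value 0: 10 assignments
So 12 of the 36 assignments meet the threshold.

12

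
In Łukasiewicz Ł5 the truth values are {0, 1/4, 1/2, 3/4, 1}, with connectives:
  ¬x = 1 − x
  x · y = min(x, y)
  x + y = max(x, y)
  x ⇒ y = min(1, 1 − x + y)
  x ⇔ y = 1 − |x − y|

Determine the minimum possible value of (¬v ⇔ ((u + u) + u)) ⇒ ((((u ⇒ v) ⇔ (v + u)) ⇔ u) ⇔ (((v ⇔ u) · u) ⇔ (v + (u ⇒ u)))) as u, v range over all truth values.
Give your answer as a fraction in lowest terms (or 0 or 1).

Take u = 1/2, v = 1/2:
¬v = ¬1/2 = 1/2
u + u = 1/2 + 1/2 = 1/2
(u + u) + u = 1/2 + 1/2 = 1/2
¬v ⇔ ((u + u) + u) = 1/2 ⇔ 1/2 = 1
u ⇒ v = 1/2 ⇒ 1/2 = 1
v + u = 1/2 + 1/2 = 1/2
(u ⇒ v) ⇔ (v + u) = 1 ⇔ 1/2 = 1/2
((u ⇒ v) ⇔ (v + u)) ⇔ u = 1/2 ⇔ 1/2 = 1
v ⇔ u = 1/2 ⇔ 1/2 = 1
(v ⇔ u) · u = 1 · 1/2 = 1/2
u ⇒ u = 1/2 ⇒ 1/2 = 1
v + (u ⇒ u) = 1/2 + 1 = 1
((v ⇔ u) · u) ⇔ (v + (u ⇒ u)) = 1/2 ⇔ 1 = 1/2
(((u ⇒ v) ⇔ (v + u)) ⇔ u) ⇔ (((v ⇔ u) · u) ⇔ (v + (u ⇒ u))) = 1 ⇔ 1/2 = 1/2
(¬v ⇔ ((u + u) + u)) ⇒ ((((u ⇒ v) ⇔ (v + u)) ⇔ u) ⇔ (((v ⇔ u) · u) ⇔ (v + (u ⇒ u)))) = 1 ⇒ 1/2 = 1/2
No assignment yields a value below 1/2, so this is the minimum.

1/2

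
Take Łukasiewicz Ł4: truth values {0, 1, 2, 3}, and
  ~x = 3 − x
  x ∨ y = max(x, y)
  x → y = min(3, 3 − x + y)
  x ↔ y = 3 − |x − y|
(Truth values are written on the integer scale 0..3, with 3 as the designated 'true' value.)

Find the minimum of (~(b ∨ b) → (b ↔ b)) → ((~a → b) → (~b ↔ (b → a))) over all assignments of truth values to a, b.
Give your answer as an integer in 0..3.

0

Take a = 3, b = 3:
b ∨ b = 3 ∨ 3 = 3
~(b ∨ b) = ~3 = 0
b ↔ b = 3 ↔ 3 = 3
~(b ∨ b) → (b ↔ b) = 0 → 3 = 3
~a = ~3 = 0
~a → b = 0 → 3 = 3
~b = ~3 = 0
b → a = 3 → 3 = 3
~b ↔ (b → a) = 0 ↔ 3 = 0
(~a → b) → (~b ↔ (b → a)) = 3 → 0 = 0
(~(b ∨ b) → (b ↔ b)) → ((~a → b) → (~b ↔ (b → a))) = 3 → 0 = 0
No assignment yields a value below 0, so this is the minimum.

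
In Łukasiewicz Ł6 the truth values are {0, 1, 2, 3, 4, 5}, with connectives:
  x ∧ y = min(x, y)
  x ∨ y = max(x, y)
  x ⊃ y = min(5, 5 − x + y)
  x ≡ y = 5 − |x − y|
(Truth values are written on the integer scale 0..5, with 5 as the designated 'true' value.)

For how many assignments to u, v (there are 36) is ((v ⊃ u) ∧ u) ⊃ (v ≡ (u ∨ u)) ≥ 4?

30

value 5: 27 assignments (counts)
value 4: 3 assignments (counts)
value 3: 2 assignments
value 2: 2 assignments
value 1: 1 assignment
value 0: 1 assignment
So 30 of the 36 assignments meet the threshold.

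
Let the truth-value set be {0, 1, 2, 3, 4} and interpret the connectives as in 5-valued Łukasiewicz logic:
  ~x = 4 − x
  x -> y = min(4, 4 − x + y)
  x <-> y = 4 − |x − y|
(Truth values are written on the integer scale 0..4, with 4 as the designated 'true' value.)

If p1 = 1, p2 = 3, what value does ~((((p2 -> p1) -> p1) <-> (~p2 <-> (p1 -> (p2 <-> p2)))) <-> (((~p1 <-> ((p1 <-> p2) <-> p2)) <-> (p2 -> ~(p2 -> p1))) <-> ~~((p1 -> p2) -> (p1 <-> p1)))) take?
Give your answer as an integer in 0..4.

1

p2 -> p1 = 3 -> 1 = 2
(p2 -> p1) -> p1 = 2 -> 1 = 3
~p2 = ~3 = 1
p2 <-> p2 = 3 <-> 3 = 4
p1 -> (p2 <-> p2) = 1 -> 4 = 4
~p2 <-> (p1 -> (p2 <-> p2)) = 1 <-> 4 = 1
((p2 -> p1) -> p1) <-> (~p2 <-> (p1 -> (p2 <-> p2))) = 3 <-> 1 = 2
~p1 = ~1 = 3
p1 <-> p2 = 1 <-> 3 = 2
(p1 <-> p2) <-> p2 = 2 <-> 3 = 3
~p1 <-> ((p1 <-> p2) <-> p2) = 3 <-> 3 = 4
p2 -> p1 = 3 -> 1 = 2
~(p2 -> p1) = ~2 = 2
p2 -> ~(p2 -> p1) = 3 -> 2 = 3
(~p1 <-> ((p1 <-> p2) <-> p2)) <-> (p2 -> ~(p2 -> p1)) = 4 <-> 3 = 3
p1 -> p2 = 1 -> 3 = 4
p1 <-> p1 = 1 <-> 1 = 4
(p1 -> p2) -> (p1 <-> p1) = 4 -> 4 = 4
~((p1 -> p2) -> (p1 <-> p1)) = ~4 = 0
~~((p1 -> p2) -> (p1 <-> p1)) = ~0 = 4
((~p1 <-> ((p1 <-> p2) <-> p2)) <-> (p2 -> ~(p2 -> p1))) <-> ~~((p1 -> p2) -> (p1 <-> p1)) = 3 <-> 4 = 3
(((p2 -> p1) -> p1) <-> (~p2 <-> (p1 -> (p2 <-> p2)))) <-> (((~p1 <-> ((p1 <-> p2) <-> p2)) <-> (p2 -> ~(p2 -> p1))) <-> ~~((p1 -> p2) -> (p1 <-> p1))) = 2 <-> 3 = 3
~((((p2 -> p1) -> p1) <-> (~p2 <-> (p1 -> (p2 <-> p2)))) <-> (((~p1 <-> ((p1 <-> p2) <-> p2)) <-> (p2 -> ~(p2 -> p1))) <-> ~~((p1 -> p2) -> (p1 <-> p1)))) = ~3 = 1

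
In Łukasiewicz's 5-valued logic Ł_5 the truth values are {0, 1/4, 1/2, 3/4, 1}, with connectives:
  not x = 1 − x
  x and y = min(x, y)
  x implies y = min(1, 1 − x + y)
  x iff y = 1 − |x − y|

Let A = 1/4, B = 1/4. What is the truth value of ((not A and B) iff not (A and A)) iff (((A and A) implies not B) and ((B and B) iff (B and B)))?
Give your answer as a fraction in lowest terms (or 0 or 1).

1/2

not A = not 1/4 = 3/4
not A and B = 3/4 and 1/4 = 1/4
A and A = 1/4 and 1/4 = 1/4
not (A and A) = not 1/4 = 3/4
(not A and B) iff not (A and A) = 1/4 iff 3/4 = 1/2
A and A = 1/4 and 1/4 = 1/4
not B = not 1/4 = 3/4
(A and A) implies not B = 1/4 implies 3/4 = 1
B and B = 1/4 and 1/4 = 1/4
B and B = 1/4 and 1/4 = 1/4
(B and B) iff (B and B) = 1/4 iff 1/4 = 1
((A and A) implies not B) and ((B and B) iff (B and B)) = 1 and 1 = 1
((not A and B) iff not (A and A)) iff (((A and A) implies not B) and ((B and B) iff (B and B))) = 1/2 iff 1 = 1/2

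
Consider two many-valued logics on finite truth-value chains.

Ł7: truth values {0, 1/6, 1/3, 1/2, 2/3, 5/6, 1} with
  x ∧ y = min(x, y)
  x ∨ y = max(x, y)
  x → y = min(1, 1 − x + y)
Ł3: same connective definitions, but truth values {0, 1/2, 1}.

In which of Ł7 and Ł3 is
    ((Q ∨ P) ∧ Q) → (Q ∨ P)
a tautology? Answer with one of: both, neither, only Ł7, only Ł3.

both

In Ł7: every assignment gives 1 — tautology.
In Ł3: every assignment gives 1 — tautology.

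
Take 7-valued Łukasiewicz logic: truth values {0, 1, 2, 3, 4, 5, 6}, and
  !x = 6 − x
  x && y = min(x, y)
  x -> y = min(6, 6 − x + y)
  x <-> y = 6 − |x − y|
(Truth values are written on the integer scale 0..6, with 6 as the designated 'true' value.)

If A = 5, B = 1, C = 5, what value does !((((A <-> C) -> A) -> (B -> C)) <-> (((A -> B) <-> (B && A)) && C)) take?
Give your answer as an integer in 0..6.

A <-> C = 5 <-> 5 = 6
(A <-> C) -> A = 6 -> 5 = 5
B -> C = 1 -> 5 = 6
((A <-> C) -> A) -> (B -> C) = 5 -> 6 = 6
A -> B = 5 -> 1 = 2
B && A = 1 && 5 = 1
(A -> B) <-> (B && A) = 2 <-> 1 = 5
((A -> B) <-> (B && A)) && C = 5 && 5 = 5
(((A <-> C) -> A) -> (B -> C)) <-> (((A -> B) <-> (B && A)) && C) = 6 <-> 5 = 5
!((((A <-> C) -> A) -> (B -> C)) <-> (((A -> B) <-> (B && A)) && C)) = !5 = 1

1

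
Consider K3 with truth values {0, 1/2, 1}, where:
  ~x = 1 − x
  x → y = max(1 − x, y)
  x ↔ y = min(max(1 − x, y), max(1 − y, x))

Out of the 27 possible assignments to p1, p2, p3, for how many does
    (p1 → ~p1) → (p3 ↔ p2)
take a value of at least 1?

value 1: 13 assignments (counts)
value 1/2: 12 assignments
value 0: 2 assignments
So 13 of the 27 assignments meet the threshold.

13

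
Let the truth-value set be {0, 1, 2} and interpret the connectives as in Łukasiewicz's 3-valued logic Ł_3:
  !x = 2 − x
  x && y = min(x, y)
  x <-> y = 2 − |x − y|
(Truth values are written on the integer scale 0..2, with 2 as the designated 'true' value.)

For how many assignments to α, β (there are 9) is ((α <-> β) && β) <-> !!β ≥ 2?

7

α = 0, β = 0 ↦ 2  ≥
α = 0, β = 1 ↦ 2  ≥
α = 0, β = 2 ↦ 0  <
α = 1, β = 0 ↦ 2  ≥
α = 1, β = 1 ↦ 2  ≥
α = 1, β = 2 ↦ 1  <
α = 2, β = 0 ↦ 2  ≥
α = 2, β = 1 ↦ 2  ≥
α = 2, β = 2 ↦ 2  ≥
So 7 of the 9 assignments meet the threshold.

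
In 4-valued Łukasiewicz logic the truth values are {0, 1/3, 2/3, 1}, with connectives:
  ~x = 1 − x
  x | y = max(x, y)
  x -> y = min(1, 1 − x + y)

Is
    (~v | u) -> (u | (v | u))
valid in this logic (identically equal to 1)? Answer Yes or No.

Counterexample: take u = 0, v = 0.
~v = ~0 = 1
~v | u = 1 | 0 = 1
v | u = 0 | 0 = 0
u | (v | u) = 0 | 0 = 0
(~v | u) -> (u | (v | u)) = 1 -> 0 = 0
This gives 0 ≠ 1.

No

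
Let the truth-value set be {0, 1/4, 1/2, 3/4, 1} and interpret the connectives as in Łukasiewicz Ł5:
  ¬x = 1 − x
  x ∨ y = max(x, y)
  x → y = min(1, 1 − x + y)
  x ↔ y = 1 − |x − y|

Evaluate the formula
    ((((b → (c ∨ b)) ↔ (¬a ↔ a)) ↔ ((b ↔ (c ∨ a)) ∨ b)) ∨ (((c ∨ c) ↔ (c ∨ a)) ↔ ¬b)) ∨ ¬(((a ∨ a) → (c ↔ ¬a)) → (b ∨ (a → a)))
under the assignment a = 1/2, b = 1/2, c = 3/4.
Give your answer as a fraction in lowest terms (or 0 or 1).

c ∨ b = 3/4 ∨ 1/2 = 3/4
b → (c ∨ b) = 1/2 → 3/4 = 1
¬a = ¬1/2 = 1/2
¬a ↔ a = 1/2 ↔ 1/2 = 1
(b → (c ∨ b)) ↔ (¬a ↔ a) = 1 ↔ 1 = 1
c ∨ a = 3/4 ∨ 1/2 = 3/4
b ↔ (c ∨ a) = 1/2 ↔ 3/4 = 3/4
(b ↔ (c ∨ a)) ∨ b = 3/4 ∨ 1/2 = 3/4
((b → (c ∨ b)) ↔ (¬a ↔ a)) ↔ ((b ↔ (c ∨ a)) ∨ b) = 1 ↔ 3/4 = 3/4
c ∨ c = 3/4 ∨ 3/4 = 3/4
c ∨ a = 3/4 ∨ 1/2 = 3/4
(c ∨ c) ↔ (c ∨ a) = 3/4 ↔ 3/4 = 1
¬b = ¬1/2 = 1/2
((c ∨ c) ↔ (c ∨ a)) ↔ ¬b = 1 ↔ 1/2 = 1/2
(((b → (c ∨ b)) ↔ (¬a ↔ a)) ↔ ((b ↔ (c ∨ a)) ∨ b)) ∨ (((c ∨ c) ↔ (c ∨ a)) ↔ ¬b) = 3/4 ∨ 1/2 = 3/4
a ∨ a = 1/2 ∨ 1/2 = 1/2
¬a = ¬1/2 = 1/2
c ↔ ¬a = 3/4 ↔ 1/2 = 3/4
(a ∨ a) → (c ↔ ¬a) = 1/2 → 3/4 = 1
a → a = 1/2 → 1/2 = 1
b ∨ (a → a) = 1/2 ∨ 1 = 1
((a ∨ a) → (c ↔ ¬a)) → (b ∨ (a → a)) = 1 → 1 = 1
¬(((a ∨ a) → (c ↔ ¬a)) → (b ∨ (a → a))) = ¬1 = 0
((((b → (c ∨ b)) ↔ (¬a ↔ a)) ↔ ((b ↔ (c ∨ a)) ∨ b)) ∨ (((c ∨ c) ↔ (c ∨ a)) ↔ ¬b)) ∨ ¬(((a ∨ a) → (c ↔ ¬a)) → (b ∨ (a → a))) = 3/4 ∨ 0 = 3/4

3/4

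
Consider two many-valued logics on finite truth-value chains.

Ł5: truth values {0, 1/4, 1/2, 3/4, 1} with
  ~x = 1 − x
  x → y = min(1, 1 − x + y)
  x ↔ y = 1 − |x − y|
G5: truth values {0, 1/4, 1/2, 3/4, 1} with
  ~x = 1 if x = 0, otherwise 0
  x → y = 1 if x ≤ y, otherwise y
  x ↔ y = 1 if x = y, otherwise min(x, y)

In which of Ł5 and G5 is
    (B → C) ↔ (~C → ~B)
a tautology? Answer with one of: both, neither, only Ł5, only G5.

In Ł5: every assignment gives 1 — tautology.
In G5: at B = 1/2, C = 1/4 the value is 1/4 — not a tautology.

only Ł5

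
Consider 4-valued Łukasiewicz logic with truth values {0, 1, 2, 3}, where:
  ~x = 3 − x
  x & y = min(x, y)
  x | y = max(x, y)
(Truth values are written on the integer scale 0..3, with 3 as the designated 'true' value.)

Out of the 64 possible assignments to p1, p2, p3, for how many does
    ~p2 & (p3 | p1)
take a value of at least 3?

7

value 3: 7 assignments (counts)
value 2: 17 assignments
value 1: 21 assignments
value 0: 19 assignments
So 7 of the 64 assignments meet the threshold.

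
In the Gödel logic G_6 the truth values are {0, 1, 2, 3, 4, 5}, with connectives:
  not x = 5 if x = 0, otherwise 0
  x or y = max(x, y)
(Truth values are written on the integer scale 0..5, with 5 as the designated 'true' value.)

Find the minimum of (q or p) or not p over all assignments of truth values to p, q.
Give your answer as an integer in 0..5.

1

Take p = 1, q = 0:
q or p = 0 or 1 = 1
not p = not 1 = 0
(q or p) or not p = 1 or 0 = 1
No assignment yields a value below 1, so this is the minimum.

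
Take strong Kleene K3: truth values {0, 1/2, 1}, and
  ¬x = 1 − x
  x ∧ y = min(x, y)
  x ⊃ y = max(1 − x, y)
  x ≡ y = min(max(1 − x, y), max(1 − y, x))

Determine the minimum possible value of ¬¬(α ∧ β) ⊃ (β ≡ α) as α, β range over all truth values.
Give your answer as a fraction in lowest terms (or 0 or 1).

Take α = 1/2, β = 1/2:
α ∧ β = 1/2 ∧ 1/2 = 1/2
¬(α ∧ β) = ¬1/2 = 1/2
¬¬(α ∧ β) = ¬1/2 = 1/2
β ≡ α = 1/2 ≡ 1/2 = 1/2
¬¬(α ∧ β) ⊃ (β ≡ α) = 1/2 ⊃ 1/2 = 1/2
No assignment yields a value below 1/2, so this is the minimum.

1/2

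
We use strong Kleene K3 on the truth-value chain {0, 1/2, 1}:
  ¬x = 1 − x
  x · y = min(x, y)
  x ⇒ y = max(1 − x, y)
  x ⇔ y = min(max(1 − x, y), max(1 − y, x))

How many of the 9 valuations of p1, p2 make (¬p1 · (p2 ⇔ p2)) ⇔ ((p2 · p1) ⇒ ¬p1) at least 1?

p1 = 0, p2 = 0 ↦ 1  ≥
p1 = 0, p2 = 1/2 ↦ 1/2  <
p1 = 0, p2 = 1 ↦ 1  ≥
p1 = 1/2, p2 = 0 ↦ 1/2  <
p1 = 1/2, p2 = 1/2 ↦ 1/2  <
p1 = 1/2, p2 = 1 ↦ 1/2  <
p1 = 1, p2 = 0 ↦ 0  <
p1 = 1, p2 = 1/2 ↦ 1/2  <
p1 = 1, p2 = 1 ↦ 1  ≥
So 3 of the 9 assignments meet the threshold.

3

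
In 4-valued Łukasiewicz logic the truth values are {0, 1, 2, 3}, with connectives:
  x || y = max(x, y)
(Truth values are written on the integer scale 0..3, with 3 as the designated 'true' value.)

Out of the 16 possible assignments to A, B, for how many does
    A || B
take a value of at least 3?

A = 0, B = 0 ↦ 0  <
A = 0, B = 1 ↦ 1  <
A = 0, B = 2 ↦ 2  <
A = 0, B = 3 ↦ 3  ≥
A = 1, B = 0 ↦ 1  <
A = 1, B = 1 ↦ 1  <
A = 1, B = 2 ↦ 2  <
A = 1, B = 3 ↦ 3  ≥
A = 2, B = 0 ↦ 2  <
A = 2, B = 1 ↦ 2  <
A = 2, B = 2 ↦ 2  <
A = 2, B = 3 ↦ 3  ≥
A = 3, B = 0 ↦ 3  ≥
A = 3, B = 1 ↦ 3  ≥
A = 3, B = 2 ↦ 3  ≥
A = 3, B = 3 ↦ 3  ≥
So 7 of the 16 assignments meet the threshold.

7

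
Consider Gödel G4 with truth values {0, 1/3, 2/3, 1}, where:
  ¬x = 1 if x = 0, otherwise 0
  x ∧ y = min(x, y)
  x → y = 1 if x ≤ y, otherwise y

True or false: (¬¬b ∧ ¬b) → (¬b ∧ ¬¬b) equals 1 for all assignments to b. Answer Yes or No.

Yes

b = 0 ↦ 1
b = 1/3 ↦ 1
b = 2/3 ↦ 1
b = 1 ↦ 1
Every assignment gives a value ≥ 1.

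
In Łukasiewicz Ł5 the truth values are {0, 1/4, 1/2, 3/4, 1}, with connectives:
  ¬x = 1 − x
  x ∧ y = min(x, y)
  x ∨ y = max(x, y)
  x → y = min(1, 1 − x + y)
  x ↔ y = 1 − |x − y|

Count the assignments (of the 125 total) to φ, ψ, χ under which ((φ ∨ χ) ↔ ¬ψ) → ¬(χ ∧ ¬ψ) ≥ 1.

85

value 1: 85 assignments (counts)
value 3/4: 15 assignments
value 1/2: 15 assignments
value 1/4: 5 assignments
value 0: 5 assignments
So 85 of the 125 assignments meet the threshold.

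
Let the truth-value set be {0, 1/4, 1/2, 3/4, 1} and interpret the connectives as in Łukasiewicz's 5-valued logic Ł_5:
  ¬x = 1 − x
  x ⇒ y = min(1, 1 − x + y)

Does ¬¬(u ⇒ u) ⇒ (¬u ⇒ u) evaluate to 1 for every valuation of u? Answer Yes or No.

Counterexample: take u = 0.
u ⇒ u = 0 ⇒ 0 = 1
¬(u ⇒ u) = ¬1 = 0
¬¬(u ⇒ u) = ¬0 = 1
¬u = ¬0 = 1
¬u ⇒ u = 1 ⇒ 0 = 0
¬¬(u ⇒ u) ⇒ (¬u ⇒ u) = 1 ⇒ 0 = 0
This gives 0 ≠ 1.

No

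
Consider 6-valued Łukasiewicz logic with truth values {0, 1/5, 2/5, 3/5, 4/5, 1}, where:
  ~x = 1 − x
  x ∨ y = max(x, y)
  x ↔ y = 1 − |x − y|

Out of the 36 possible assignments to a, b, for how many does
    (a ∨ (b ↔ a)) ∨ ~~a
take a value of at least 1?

11

value 1: 11 assignments (counts)
value 4/5: 12 assignments
value 3/5: 7 assignments
value 2/5: 3 assignments
value 1/5: 2 assignments
value 0: 1 assignment
So 11 of the 36 assignments meet the threshold.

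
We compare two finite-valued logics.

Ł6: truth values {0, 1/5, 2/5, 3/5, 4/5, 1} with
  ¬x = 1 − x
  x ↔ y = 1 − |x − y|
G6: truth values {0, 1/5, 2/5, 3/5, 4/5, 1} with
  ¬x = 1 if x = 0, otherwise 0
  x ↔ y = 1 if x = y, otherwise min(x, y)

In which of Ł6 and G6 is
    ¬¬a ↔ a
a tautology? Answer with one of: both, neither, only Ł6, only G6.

only Ł6

In Ł6: every assignment gives 1 — tautology.
In G6: at a = 1/5 the value is 1/5 — not a tautology.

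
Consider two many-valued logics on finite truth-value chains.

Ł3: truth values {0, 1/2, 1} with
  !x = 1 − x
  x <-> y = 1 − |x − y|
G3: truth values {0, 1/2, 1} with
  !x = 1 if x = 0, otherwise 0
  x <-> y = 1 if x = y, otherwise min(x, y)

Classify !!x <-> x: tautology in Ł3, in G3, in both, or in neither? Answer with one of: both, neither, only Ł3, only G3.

only Ł3

In Ł3: every assignment gives 1 — tautology.
In G3: at x = 1/2 the value is 1/2 — not a tautology.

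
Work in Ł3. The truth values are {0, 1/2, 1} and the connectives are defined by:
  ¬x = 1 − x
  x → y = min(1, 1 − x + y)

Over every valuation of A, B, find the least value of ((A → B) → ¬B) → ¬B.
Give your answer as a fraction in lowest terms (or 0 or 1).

1/2

Take A = 1, B = 1/2:
A → B = 1 → 1/2 = 1/2
¬B = ¬1/2 = 1/2
(A → B) → ¬B = 1/2 → 1/2 = 1
¬B = ¬1/2 = 1/2
((A → B) → ¬B) → ¬B = 1 → 1/2 = 1/2
No assignment yields a value below 1/2, so this is the minimum.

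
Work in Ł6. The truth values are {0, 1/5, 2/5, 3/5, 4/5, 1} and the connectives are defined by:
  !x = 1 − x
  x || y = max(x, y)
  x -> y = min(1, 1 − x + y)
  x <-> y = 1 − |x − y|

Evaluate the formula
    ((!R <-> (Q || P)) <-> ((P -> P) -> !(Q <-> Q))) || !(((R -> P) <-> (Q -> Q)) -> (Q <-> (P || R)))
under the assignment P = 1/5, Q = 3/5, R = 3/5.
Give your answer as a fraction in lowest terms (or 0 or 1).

!R = !3/5 = 2/5
Q || P = 3/5 || 1/5 = 3/5
!R <-> (Q || P) = 2/5 <-> 3/5 = 4/5
P -> P = 1/5 -> 1/5 = 1
Q <-> Q = 3/5 <-> 3/5 = 1
!(Q <-> Q) = !1 = 0
(P -> P) -> !(Q <-> Q) = 1 -> 0 = 0
(!R <-> (Q || P)) <-> ((P -> P) -> !(Q <-> Q)) = 4/5 <-> 0 = 1/5
R -> P = 3/5 -> 1/5 = 3/5
Q -> Q = 3/5 -> 3/5 = 1
(R -> P) <-> (Q -> Q) = 3/5 <-> 1 = 3/5
P || R = 1/5 || 3/5 = 3/5
Q <-> (P || R) = 3/5 <-> 3/5 = 1
((R -> P) <-> (Q -> Q)) -> (Q <-> (P || R)) = 3/5 -> 1 = 1
!(((R -> P) <-> (Q -> Q)) -> (Q <-> (P || R))) = !1 = 0
((!R <-> (Q || P)) <-> ((P -> P) -> !(Q <-> Q))) || !(((R -> P) <-> (Q -> Q)) -> (Q <-> (P || R))) = 1/5 || 0 = 1/5

1/5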